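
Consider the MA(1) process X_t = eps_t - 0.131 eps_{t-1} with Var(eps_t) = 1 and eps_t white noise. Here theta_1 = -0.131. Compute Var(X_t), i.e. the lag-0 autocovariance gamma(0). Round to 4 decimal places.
\gamma(0) = 1.0172

For an MA(q) process X_t = eps_t + sum_i theta_i eps_{t-i} with
Var(eps_t) = sigma^2, the variance is
  gamma(0) = sigma^2 * (1 + sum_i theta_i^2).
  sum_i theta_i^2 = (-0.131)^2 = 0.017161.
  gamma(0) = 1 * (1 + 0.017161) = 1 * 1.017161 = 1.017161, which rounds to 1.0172.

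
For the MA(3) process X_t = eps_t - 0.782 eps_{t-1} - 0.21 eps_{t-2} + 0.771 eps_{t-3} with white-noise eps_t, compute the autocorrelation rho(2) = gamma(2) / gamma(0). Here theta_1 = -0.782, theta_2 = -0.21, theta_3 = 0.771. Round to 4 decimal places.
\rho(2) = -0.3613

For an MA(q) process with theta_0 = 1, the autocovariance is
  gamma(k) = sigma^2 * sum_{i=0..q-k} theta_i * theta_{i+k},
and rho(k) = gamma(k) / gamma(0). Sigma^2 cancels.
  numerator   = (1)*(-0.21) + (-0.782)*(0.771) = -0.812922.
  denominator = (1)^2 + (-0.782)^2 + (-0.21)^2 + (0.771)^2 = 2.250065.
  rho(2) = -0.812922 / 2.250065 = -0.3613.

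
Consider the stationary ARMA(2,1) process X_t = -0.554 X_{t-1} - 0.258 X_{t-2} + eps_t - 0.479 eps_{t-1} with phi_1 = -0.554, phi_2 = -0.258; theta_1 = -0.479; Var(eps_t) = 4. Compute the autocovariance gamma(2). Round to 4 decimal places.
\gamma(2) = 0.7206

Multiply the model equation by X_{t-k} and take expectations. With theta_0 = psi_0 = 1 and psi_j the MA(infinity) weights, this gives
  gamma(k) - sum_i phi_i gamma(k-i) = c_k,
  c_k = sigma^2 * sum_{j=k..q} theta_j psi_{j-k}   (c_k = 0 for k > q),
using gamma(-m) = gamma(m).
psi-weights needed (psi_j = theta_j + sum_i phi_i psi_{j-i}):
  psi_1 = theta_1 + phi_1 = -0.479 + (-0.554) = -1.033
Right-hand sides:
  c_0 = sigma^2 (1 + theta_1 psi_1) = 4 * (1 + (-0.479)(-1.033)) = 4 * 1.494807 = 5.979228
  c_1 = sigma^2 theta_1 = 4 * (-0.479) = -1.916
  c_2 = 0
Equations for k = 0, 1, 2 (AR order 2, c_2 = 0):
  (E0) gamma(0) = phi_1 gamma(1) + phi_2 gamma(2) + c_0
  (E1) gamma(1) = phi_1 gamma(0) + phi_2 gamma(1) + c_1
  (E2) gamma(2) = phi_1 gamma(1) + phi_2 gamma(0)
From (E1): gamma(1) = A gamma(0) + B with
  A = phi_1 / (1 - phi_2) = -0.554 / 1.258 = -0.440382,   B = c_1 / (1 - phi_2) = -1.916 / 1.258 = -1.523052.
Insert (E2) into (E0): gamma(0) (1 - phi_2^2) = phi_1 (1 + phi_2) gamma(1) + c_0.
  phi_1 (1 + phi_2) = (-0.554)(0.742) = -0.411068,   1 - phi_2^2 = 0.933436.
Replace gamma(1) by A gamma(0) + B and collect gamma(0):
  gamma(0) [0.933436 - (-0.411068)(-0.440382)] = (-0.411068)(-1.523052) + 5.979228
  gamma(0) * 0.752409 = 6.605306
  gamma(0) = 6.605306 / 0.752409 = 8.778874.
  gamma(1) = A gamma(0) + B = (-0.440382)(8.778874) + (-1.523052) = -5.389107.
  gamma(2) = phi_1 gamma(1) + phi_2 gamma(0) = (-0.554)(-5.389107) + (-0.258)(8.778874) = 0.720616.
Therefore gamma(2) = 0.7206 (to 4 decimal places).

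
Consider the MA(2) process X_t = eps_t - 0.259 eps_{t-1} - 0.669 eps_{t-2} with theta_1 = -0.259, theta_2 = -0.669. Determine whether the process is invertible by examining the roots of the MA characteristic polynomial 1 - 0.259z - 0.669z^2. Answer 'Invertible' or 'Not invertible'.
\text{Invertible}

The MA(q) characteristic polynomial is P(z) = 1 - 0.259z - 0.669z^2.
Invertibility requires all roots to lie outside the unit circle, i.e. |z| > 1 for every root.
Set 1 + (-0.259) z + (-0.669) z^2 = 0, i.e. a z^2 + b z + c = 0 with a = -0.669, b = -0.259, c = 1.
Discriminant D = b^2 - 4ac = (-0.259)^2 - 4*(-0.669)*1 = 0.067081 - (-2.676) = 2.743081.
D >= 0, so the roots are real: z = (-b +/- sqrt(D)) / (2a) = (0.259 +/- 1.656225) / (-1.338).
  z_1 = (0.259 + 1.656225) / (-1.338) = -1.4314,   |z_1| = 1.4314.
  z_2 = (0.259 - 1.656225) / (-1.338) = 1.0443,   |z_2| = 1.0443.
Moduli of all roots: 1.4314, 1.0443.
All moduli strictly greater than 1? Yes.
Verdict: Invertible.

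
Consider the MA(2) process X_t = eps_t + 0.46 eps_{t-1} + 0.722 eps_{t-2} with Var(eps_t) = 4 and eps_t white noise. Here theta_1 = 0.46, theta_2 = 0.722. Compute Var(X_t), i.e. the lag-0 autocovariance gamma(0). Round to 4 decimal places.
\gamma(0) = 6.9315

For an MA(q) process X_t = eps_t + sum_i theta_i eps_{t-i} with
Var(eps_t) = sigma^2, the variance is
  gamma(0) = sigma^2 * (1 + sum_i theta_i^2).
  sum_i theta_i^2 = (0.46)^2 + (0.722)^2 = 0.2116 + 0.521284 = 0.732884.
  gamma(0) = 4 * (1 + 0.732884) = 4 * 1.732884 = 6.931536, which rounds to 6.9315.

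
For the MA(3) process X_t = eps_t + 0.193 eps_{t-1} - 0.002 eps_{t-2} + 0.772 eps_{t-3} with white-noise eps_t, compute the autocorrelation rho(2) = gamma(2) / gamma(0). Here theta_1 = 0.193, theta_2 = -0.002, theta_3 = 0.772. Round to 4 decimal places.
\rho(2) = 0.0900

For an MA(q) process with theta_0 = 1, the autocovariance is
  gamma(k) = sigma^2 * sum_{i=0..q-k} theta_i * theta_{i+k},
and rho(k) = gamma(k) / gamma(0). Sigma^2 cancels.
  numerator   = (1)*(-0.002) + (0.193)*(0.772) = 0.146996.
  denominator = (1)^2 + (0.193)^2 + (-0.002)^2 + (0.772)^2 = 1.633237.
  rho(2) = 0.146996 / 1.633237 = 0.0900.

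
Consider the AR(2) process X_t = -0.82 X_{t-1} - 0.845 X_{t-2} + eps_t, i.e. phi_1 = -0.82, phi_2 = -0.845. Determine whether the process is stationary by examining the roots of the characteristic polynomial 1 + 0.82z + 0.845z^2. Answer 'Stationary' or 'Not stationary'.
\text{Stationary}

The AR(p) characteristic polynomial is P(z) = 1 + 0.82z + 0.845z^2.
Stationarity requires all roots to lie outside the unit circle, i.e. |z| > 1 for every root.
Set 1 + (0.82) z + (0.845) z^2 = 0, i.e. a z^2 + b z + c = 0 with a = 0.845, b = 0.82, c = 1.
Discriminant D = b^2 - 4ac = (0.82)^2 - 4*(0.845)*1 = 0.6724 - (3.38) = -2.7076.
D < 0, so the roots are the complex-conjugate pair z = (-b +/- i sqrt(-D)) / (2a) = -0.4852 +/- 0.9737i.
For a conjugate pair |z|^2 = z * conj(z) = (product of roots) = c/a = 1/(0.845) = 1.183432, so |z| = sqrt(1.183432) = 1.0879 for both roots.
Moduli of all roots: 1.0879, 1.0879.
All moduli strictly greater than 1? Yes.
Verdict: Stationary.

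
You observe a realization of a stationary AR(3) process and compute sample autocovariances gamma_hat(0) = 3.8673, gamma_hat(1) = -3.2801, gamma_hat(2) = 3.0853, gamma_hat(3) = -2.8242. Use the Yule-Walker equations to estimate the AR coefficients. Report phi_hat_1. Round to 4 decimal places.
\hat\phi_{1} = -0.6050

The Yule-Walker equations for an AR(p) process read, in matrix form,
  Gamma_p phi = r_p,   with   (Gamma_p)_{ij} = gamma(|i - j|),
                       (r_p)_i = gamma(i),   i,j = 1..p.
Substitute the sample gammas (Toeplitz matrix and right-hand side of size 3):
  Gamma_p = [[3.8673, -3.2801, 3.0853], [-3.2801, 3.8673, -3.2801], [3.0853, -3.2801, 3.8673]]
  r_p     = [-3.2801, 3.0853, -2.8242]
Written out (R1..R3):
  (R1) 3.8673 phi_1 - 3.2801 phi_2 + 3.0853 phi_3 = -3.2801
  (R2) -3.2801 phi_1 + 3.8673 phi_2 - 3.2801 phi_3 = 3.0853
  (R3) 3.0853 phi_1 - 3.2801 phi_2 + 3.8673 phi_3 = -2.8242
Gaussian elimination:
  R2 <- R2 - (-3.2801/3.8673) R1 = R2 - (-0.848163) R1:  1.085241 phi_2 - 0.663263 phi_3 = 0.303241
  R3 <- R3 - (3.0853/3.8673) R1 = R3 - (0.797792) R1:  -0.663263 phi_2 + 1.405873 phi_3 = -0.207363
  R3 <- R3 - (-0.663263/1.085241) R2 = R3 - (-0.611167) R2:  1.000509 phi_3 = -0.022032
Back-substitution:
  phi_hat_3 = -0.022032 / 1.000509 = -0.022021
  phi_hat_2 = (0.303241 - (-0.663263)(-0.022021)) / 1.085241 = 0.265964
  phi_hat_1 = (-3.2801 - (-3.2801)(0.265964) - (3.0853)(-0.022021)) / 3.8673 = -0.605014
So phi_hat = [-0.6050, 0.2660, -0.0220].
Therefore phi_hat_1 = -0.6050.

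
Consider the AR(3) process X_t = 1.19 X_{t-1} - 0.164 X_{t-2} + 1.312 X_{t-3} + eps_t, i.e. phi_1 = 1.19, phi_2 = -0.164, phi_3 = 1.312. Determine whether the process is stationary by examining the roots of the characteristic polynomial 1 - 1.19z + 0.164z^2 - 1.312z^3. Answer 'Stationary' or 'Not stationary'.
\text{Not stationary}

The AR(p) characteristic polynomial is P(z) = 1 - 1.19z + 0.164z^2 - 1.312z^3.
Stationarity requires all roots to lie outside the unit circle, i.e. |z| > 1 for every root.
Degree 3: look for a simple real root z0 first, then factor out (1 - z/z0) and solve the remaining quadratic.
Testing z0 = 0.625: P(0.625) = 1 + (-1.19)(0.625) + (0.164)(0.625)^2 + (-1.312)(0.625)^3
  = 1 + (-0.74375) + (0.064063) + (-0.320312) = 0.  So z_0 = 0.625 is a root, |z_0| = 0.625.
Divide out the factor (1 - 1.6 z) = (1 - z/z0) (since 1/z0 = 1.6):
  P(z) = (1 - 1.6 z)(1 + (0.41) z + (0.82) z^2)
  [check: z-coef 0.41 - (1.6) = -1.19; z^2-coef 0.82 - (1.6)(0.41) = 0.164; z^3-coef -(1.6)(0.82) = -1.312.]
Remaining roots from the quadratic factor 1 + (0.41) z + (0.82) z^2:
  Set 1 + (0.41) z + (0.82) z^2 = 0, i.e. a z^2 + b z + c = 0 with a = 0.82, b = 0.41, c = 1.
  Discriminant D = b^2 - 4ac = (0.41)^2 - 4*(0.82)*1 = 0.1681 - (3.28) = -3.1119.
  D < 0, so the roots are the complex-conjugate pair z = (-b +/- i sqrt(-D)) / (2a) = -0.25 +/- 1.0756i.
  For a conjugate pair |z|^2 = z * conj(z) = (product of roots) = c/a = 1/(0.82) = 1.219512, so |z| = sqrt(1.219512) = 1.1043 for both roots.
Moduli of all roots: 0.6250, 1.1043, 1.1043.
All moduli strictly greater than 1? No.
Verdict: Not stationary.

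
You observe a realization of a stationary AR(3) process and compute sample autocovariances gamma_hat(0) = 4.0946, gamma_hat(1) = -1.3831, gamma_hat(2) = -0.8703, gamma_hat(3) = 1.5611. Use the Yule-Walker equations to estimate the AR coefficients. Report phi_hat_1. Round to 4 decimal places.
\hat\phi_{1} = -0.3860

The Yule-Walker equations for an AR(p) process read, in matrix form,
  Gamma_p phi = r_p,   with   (Gamma_p)_{ij} = gamma(|i - j|),
                       (r_p)_i = gamma(i),   i,j = 1..p.
Substitute the sample gammas (Toeplitz matrix and right-hand side of size 3):
  Gamma_p = [[4.0946, -1.3831, -0.8703], [-1.3831, 4.0946, -1.3831], [-0.8703, -1.3831, 4.0946]]
  r_p     = [-1.3831, -0.8703, 1.5611]
Written out (R1..R3):
  (R1) 4.0946 phi_1 - 1.3831 phi_2 - 0.8703 phi_3 = -1.3831
  (R2) -1.3831 phi_1 + 4.0946 phi_2 - 1.3831 phi_3 = -0.8703
  (R3) -0.8703 phi_1 - 1.3831 phi_2 + 4.0946 phi_3 = 1.5611
Gaussian elimination:
  R2 <- R2 - (-1.3831/4.0946) R1 = R2 - (-0.337786) R1:  3.627408 phi_2 - 1.677075 phi_3 = -1.337492
  R3 <- R3 - (-0.8703/4.0946) R1 = R3 - (-0.212548) R1:  -1.677075 phi_2 + 3.909619 phi_3 = 1.267125
  R3 <- R3 - (-1.677075/3.627408) R2 = R3 - (-0.462334) R2:  3.13425 phi_3 = 0.648756
Back-substitution:
  phi_hat_3 = 0.648756 / 3.13425 = 0.206989
  phi_hat_2 = (-1.337492 - (-1.677075)(0.206989)) / 3.627408 = -0.27302
  phi_hat_1 = (-1.3831 - (-1.3831)(-0.27302) - (-0.8703)(0.206989)) / 4.0946 = -0.386014
So phi_hat = [-0.3860, -0.2730, 0.2070].
Therefore phi_hat_1 = -0.3860.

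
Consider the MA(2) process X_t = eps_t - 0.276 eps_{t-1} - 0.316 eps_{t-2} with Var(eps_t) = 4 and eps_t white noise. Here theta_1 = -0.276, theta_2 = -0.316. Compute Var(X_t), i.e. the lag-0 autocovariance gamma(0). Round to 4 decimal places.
\gamma(0) = 4.7041

For an MA(q) process X_t = eps_t + sum_i theta_i eps_{t-i} with
Var(eps_t) = sigma^2, the variance is
  gamma(0) = sigma^2 * (1 + sum_i theta_i^2).
  sum_i theta_i^2 = (-0.276)^2 + (-0.316)^2 = 0.076176 + 0.099856 = 0.176032.
  gamma(0) = 4 * (1 + 0.176032) = 4 * 1.176032 = 4.704128, which rounds to 4.7041.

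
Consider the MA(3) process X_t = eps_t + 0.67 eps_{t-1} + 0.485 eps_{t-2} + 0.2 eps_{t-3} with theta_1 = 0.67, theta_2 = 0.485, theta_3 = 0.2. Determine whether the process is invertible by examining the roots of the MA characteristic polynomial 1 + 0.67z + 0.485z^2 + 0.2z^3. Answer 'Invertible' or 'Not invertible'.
\text{Invertible}

The MA(q) characteristic polynomial is P(z) = 1 + 0.67z + 0.485z^2 + 0.2z^3.
Invertibility requires all roots to lie outside the unit circle, i.e. |z| > 1 for every root.
Degree 3: look for a simple real root z0 first, then factor out (1 - z/z0) and solve the remaining quadratic.
Testing z0 = -2: P(-2) = 1 + (0.67)(-2) + (0.485)(-2)^2 + (0.2)(-2)^3
  = 1 + (-1.34) + (1.94) + (-1.6) = 0.  So z_0 = -2 is a root, |z_0| = 2.
Divide out the factor (1 + 0.5 z) = (1 - z/z0) (since 1/z0 = -0.5):
  P(z) = (1 + 0.5 z)(1 + (0.17) z + (0.4) z^2)
  [check: z-coef 0.17 - (-0.5) = 0.67; z^2-coef 0.4 - (-0.5)(0.17) = 0.485; z^3-coef -(-0.5)(0.4) = 0.2.]
Remaining roots from the quadratic factor 1 + (0.17) z + (0.4) z^2:
  Set 1 + (0.17) z + (0.4) z^2 = 0, i.e. a z^2 + b z + c = 0 with a = 0.4, b = 0.17, c = 1.
  Discriminant D = b^2 - 4ac = (0.17)^2 - 4*(0.4)*1 = 0.0289 - (1.6) = -1.5711.
  D < 0, so the roots are the complex-conjugate pair z = (-b +/- i sqrt(-D)) / (2a) = -0.2125 +/- 1.5668i.
  For a conjugate pair |z|^2 = z * conj(z) = (product of roots) = c/a = 1/(0.4) = 2.5, so |z| = sqrt(2.5) = 1.5811 for both roots.
Moduli of all roots: 2.0000, 1.5811, 1.5811.
All moduli strictly greater than 1? Yes.
Verdict: Invertible.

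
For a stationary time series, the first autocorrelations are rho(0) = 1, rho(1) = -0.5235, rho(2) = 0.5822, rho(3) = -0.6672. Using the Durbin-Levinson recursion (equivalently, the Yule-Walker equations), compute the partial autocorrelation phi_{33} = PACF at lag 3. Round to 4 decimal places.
\phi_{33} = -0.4530

The PACF at lag k is phi_{kk}, the last component of the solution
to the Yule-Walker system G_k phi = r_k where
  (G_k)_{ij} = rho(|i - j|), (r_k)_i = rho(i), i,j = 1..k.
Equivalently, Durbin-Levinson gives phi_{kk} iteratively:
  phi_{11} = rho(1)
  phi_{kk} = [rho(k) - sum_{j=1..k-1} phi_{k-1,j} rho(k-j)]
            / [1 - sum_{j=1..k-1} phi_{k-1,j} rho(j)],
  phi_{k,j} = phi_{k-1,j} - phi_{kk} phi_{k-1,k-j},  j = 1..k-1.
Step k = 1:
  phi_11 = rho(1) = -0.5235.
Step k = 2:
  phi_22 = [rho(2) - phi_11 rho(1)] / [1 - phi_11 rho(1)] = [0.5822 - (-0.5235)(-0.5235)] / [1 - (-0.5235)(-0.5235)]
         = 0.30814775 / 0.72594775 = 0.424476.
  Update: phi_21 = phi_11 - phi_22 phi_11 = -0.5235 - (0.424476)(-0.5235) = -0.301287.
Step k = 3:
  phi_33 = [rho(3) - phi_21 rho(2) - phi_22 rho(1)] / [1 - phi_21 rho(1) - phi_22 rho(2)]
    numerator   = -0.6672 - (-0.301287)(0.5822) - (0.424476)(-0.5235) = -0.26957752
    denominator = 1 - (-0.301287)(-0.5235) - (0.424476)(0.5822) = 0.59514628
  phi_33 = -0.26957752 / 0.59514628 = -0.453.
Therefore phi_{33} = -0.4530.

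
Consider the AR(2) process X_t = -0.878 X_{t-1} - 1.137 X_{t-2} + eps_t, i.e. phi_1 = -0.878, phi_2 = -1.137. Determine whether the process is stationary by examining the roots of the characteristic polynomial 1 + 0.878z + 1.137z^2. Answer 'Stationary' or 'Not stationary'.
\text{Not stationary}

The AR(p) characteristic polynomial is P(z) = 1 + 0.878z + 1.137z^2.
Stationarity requires all roots to lie outside the unit circle, i.e. |z| > 1 for every root.
Set 1 + (0.878) z + (1.137) z^2 = 0, i.e. a z^2 + b z + c = 0 with a = 1.137, b = 0.878, c = 1.
Discriminant D = b^2 - 4ac = (0.878)^2 - 4*(1.137)*1 = 0.770884 - (4.548) = -3.777116.
D < 0, so the roots are the complex-conjugate pair z = (-b +/- i sqrt(-D)) / (2a) = -0.3861 +/- 0.8547i.
For a conjugate pair |z|^2 = z * conj(z) = (product of roots) = c/a = 1/(1.137) = 0.879507, so |z| = sqrt(0.879507) = 0.9378 for both roots.
Moduli of all roots: 0.9378, 0.9378.
All moduli strictly greater than 1? No.
Verdict: Not stationary.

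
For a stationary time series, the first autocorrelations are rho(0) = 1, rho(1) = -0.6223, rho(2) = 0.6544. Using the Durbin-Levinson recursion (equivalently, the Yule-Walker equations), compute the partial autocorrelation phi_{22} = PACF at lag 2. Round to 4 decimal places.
\phi_{22} = 0.4360

The PACF at lag k is phi_{kk}, the last component of the solution
to the Yule-Walker system G_k phi = r_k where
  (G_k)_{ij} = rho(|i - j|), (r_k)_i = rho(i), i,j = 1..k.
Equivalently, Durbin-Levinson gives phi_{kk} iteratively:
  phi_{11} = rho(1)
  phi_{kk} = [rho(k) - sum_{j=1..k-1} phi_{k-1,j} rho(k-j)]
            / [1 - sum_{j=1..k-1} phi_{k-1,j} rho(j)],
  phi_{k,j} = phi_{k-1,j} - phi_{kk} phi_{k-1,k-j},  j = 1..k-1.
Step k = 1:
  phi_11 = rho(1) = -0.6223.
Step k = 2:
  phi_22 = [rho(2) - phi_11 rho(1)] / [1 - phi_11 rho(1)] = [0.6544 - (-0.6223)(-0.6223)] / [1 - (-0.6223)(-0.6223)]
         = 0.26714271 / 0.61274271 = 0.436.
Therefore phi_{22} = 0.4360.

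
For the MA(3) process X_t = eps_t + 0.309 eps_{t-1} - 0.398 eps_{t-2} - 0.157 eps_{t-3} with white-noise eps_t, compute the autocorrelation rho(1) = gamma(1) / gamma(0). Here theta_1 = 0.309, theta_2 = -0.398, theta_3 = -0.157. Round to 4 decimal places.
\rho(1) = 0.1944

For an MA(q) process with theta_0 = 1, the autocovariance is
  gamma(k) = sigma^2 * sum_{i=0..q-k} theta_i * theta_{i+k},
and rho(k) = gamma(k) / gamma(0). Sigma^2 cancels.
  numerator   = (1)*(0.309) + (0.309)*(-0.398) + (-0.398)*(-0.157) = 0.248504.
  denominator = (1)^2 + (0.309)^2 + (-0.398)^2 + (-0.157)^2 = 1.278534.
  rho(1) = 0.248504 / 1.278534 = 0.1944.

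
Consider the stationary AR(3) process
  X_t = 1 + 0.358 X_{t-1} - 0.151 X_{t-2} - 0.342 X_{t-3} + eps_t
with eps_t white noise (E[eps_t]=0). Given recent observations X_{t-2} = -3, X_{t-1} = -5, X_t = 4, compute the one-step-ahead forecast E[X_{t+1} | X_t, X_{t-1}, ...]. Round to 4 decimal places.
E[X_{t+1} \mid \mathcal F_t] = 4.2130

For an AR(p) model X_t = c + sum_i phi_i X_{t-i} + eps_t, the
one-step-ahead conditional mean is
  E[X_{t+1} | X_t, ...] = c + sum_i phi_i X_{t+1-i}.
Substitute known values:
  E[X_{t+1} | ...] = 1 + (0.358) * (4) + (-0.151) * (-5) + (-0.342) * (-3)
                   = 4.2130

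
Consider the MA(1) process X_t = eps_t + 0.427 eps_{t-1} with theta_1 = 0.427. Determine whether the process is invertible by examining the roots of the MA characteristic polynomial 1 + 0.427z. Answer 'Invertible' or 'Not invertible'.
\text{Invertible}

The MA(q) characteristic polynomial is P(z) = 1 + 0.427z.
Invertibility requires all roots to lie outside the unit circle, i.e. |z| > 1 for every root.
This is linear in z: 1 + (0.427) z = 0  =>  z = -1/(0.427) = -2.34192,  |z| = 2.34192.
Moduli of all roots: 2.3419.
All moduli strictly greater than 1? Yes.
Verdict: Invertible.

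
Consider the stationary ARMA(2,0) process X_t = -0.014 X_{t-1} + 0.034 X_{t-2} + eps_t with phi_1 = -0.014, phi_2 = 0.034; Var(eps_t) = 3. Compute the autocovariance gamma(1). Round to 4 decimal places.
\gamma(1) = -0.0435

Multiply the model equation by X_{t-k} and take expectations. With theta_0 = psi_0 = 1 and psi_j the MA(infinity) weights, this gives
  gamma(k) - sum_i phi_i gamma(k-i) = c_k,
  c_k = sigma^2 * sum_{j=k..q} theta_j psi_{j-k}   (c_k = 0 for k > q),
using gamma(-m) = gamma(m).
Pure AR (q = 0): c_0 = sigma^2 = 3, c_k = 0 for k >= 1.
Equations for k = 0, 1, 2 (AR order 2, c_2 = 0):
  (E0) gamma(0) = phi_1 gamma(1) + phi_2 gamma(2) + c_0
  (E1) gamma(1) = phi_1 gamma(0) + phi_2 gamma(1) + c_1
  (E2) gamma(2) = phi_1 gamma(1) + phi_2 gamma(0)
From (E1): gamma(1) = A gamma(0) + B with
  A = phi_1 / (1 - phi_2) = -0.014 / 0.966 = -0.014493,   B = c_1 / (1 - phi_2) = 0 / 0.966 = 0.
Insert (E2) into (E0): gamma(0) (1 - phi_2^2) = phi_1 (1 + phi_2) gamma(1) + c_0.
  phi_1 (1 + phi_2) = (-0.014)(1.034) = -0.014476,   1 - phi_2^2 = 0.998844.
Replace gamma(1) by A gamma(0) + B and collect gamma(0):
  gamma(0) [0.998844 - (-0.014476)(-0.014493)] = c_0 = 3
  gamma(0) * 0.998634 = 3
  gamma(0) = 3 / 0.998634 = 3.004103.
  gamma(1) = A gamma(0) = (-0.014493)(3.004103) = -0.043538.
Therefore gamma(1) = -0.0435 (to 4 decimal places).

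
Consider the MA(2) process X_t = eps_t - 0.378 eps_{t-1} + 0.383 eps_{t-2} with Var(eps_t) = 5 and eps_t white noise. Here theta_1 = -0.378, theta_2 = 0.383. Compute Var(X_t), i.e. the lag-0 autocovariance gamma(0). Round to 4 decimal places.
\gamma(0) = 6.4479

For an MA(q) process X_t = eps_t + sum_i theta_i eps_{t-i} with
Var(eps_t) = sigma^2, the variance is
  gamma(0) = sigma^2 * (1 + sum_i theta_i^2).
  sum_i theta_i^2 = (-0.378)^2 + (0.383)^2 = 0.142884 + 0.146689 = 0.289573.
  gamma(0) = 5 * (1 + 0.289573) = 5 * 1.289573 = 6.447865, which rounds to 6.4479.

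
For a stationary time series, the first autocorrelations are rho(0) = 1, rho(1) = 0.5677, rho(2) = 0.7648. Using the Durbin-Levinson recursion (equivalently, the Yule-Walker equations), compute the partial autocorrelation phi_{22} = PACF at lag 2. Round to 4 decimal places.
\phi_{22} = 0.6530

The PACF at lag k is phi_{kk}, the last component of the solution
to the Yule-Walker system G_k phi = r_k where
  (G_k)_{ij} = rho(|i - j|), (r_k)_i = rho(i), i,j = 1..k.
Equivalently, Durbin-Levinson gives phi_{kk} iteratively:
  phi_{11} = rho(1)
  phi_{kk} = [rho(k) - sum_{j=1..k-1} phi_{k-1,j} rho(k-j)]
            / [1 - sum_{j=1..k-1} phi_{k-1,j} rho(j)],
  phi_{k,j} = phi_{k-1,j} - phi_{kk} phi_{k-1,k-j},  j = 1..k-1.
Step k = 1:
  phi_11 = rho(1) = 0.5677.
Step k = 2:
  phi_22 = [rho(2) - phi_11 rho(1)] / [1 - phi_11 rho(1)] = [0.7648 - (0.5677)(0.5677)] / [1 - (0.5677)(0.5677)]
         = 0.44251671 / 0.67771671 = 0.653.
Therefore phi_{22} = 0.6530.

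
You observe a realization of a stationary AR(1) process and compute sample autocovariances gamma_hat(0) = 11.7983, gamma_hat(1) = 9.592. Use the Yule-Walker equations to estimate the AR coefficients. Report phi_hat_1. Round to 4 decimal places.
\hat\phi_{1} = 0.8130

The Yule-Walker equations for an AR(p) process read, in matrix form,
  Gamma_p phi = r_p,   with   (Gamma_p)_{ij} = gamma(|i - j|),
                       (r_p)_i = gamma(i),   i,j = 1..p.
Substitute the sample gammas (Toeplitz matrix and right-hand side of size 1):
  Gamma_p = [[11.7983]]
  r_p     = [9.592]
With p = 1 this is the single equation gamma(0) phi_1 = gamma(1):
  phi_hat_1 = gamma(1) / gamma(0) = 9.592 / 11.7983 = 0.8130.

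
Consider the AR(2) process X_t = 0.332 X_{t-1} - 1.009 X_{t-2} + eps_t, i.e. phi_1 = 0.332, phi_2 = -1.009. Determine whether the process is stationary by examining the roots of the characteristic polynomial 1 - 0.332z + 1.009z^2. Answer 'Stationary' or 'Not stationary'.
\text{Not stationary}

The AR(p) characteristic polynomial is P(z) = 1 - 0.332z + 1.009z^2.
Stationarity requires all roots to lie outside the unit circle, i.e. |z| > 1 for every root.
Set 1 + (-0.332) z + (1.009) z^2 = 0, i.e. a z^2 + b z + c = 0 with a = 1.009, b = -0.332, c = 1.
Discriminant D = b^2 - 4ac = (-0.332)^2 - 4*(1.009)*1 = 0.110224 - (4.036) = -3.925776.
D < 0, so the roots are the complex-conjugate pair z = (-b +/- i sqrt(-D)) / (2a) = 0.1645 +/- 0.9818i.
For a conjugate pair |z|^2 = z * conj(z) = (product of roots) = c/a = 1/(1.009) = 0.99108, so |z| = sqrt(0.99108) = 0.9955 for both roots.
Moduli of all roots: 0.9955, 0.9955.
All moduli strictly greater than 1? No.
Verdict: Not stationary.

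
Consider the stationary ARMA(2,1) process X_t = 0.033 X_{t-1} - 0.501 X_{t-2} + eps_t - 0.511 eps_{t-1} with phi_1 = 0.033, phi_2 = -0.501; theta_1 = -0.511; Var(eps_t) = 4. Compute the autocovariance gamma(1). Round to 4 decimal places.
\gamma(1) = -1.2163

Multiply the model equation by X_{t-k} and take expectations. With theta_0 = psi_0 = 1 and psi_j the MA(infinity) weights, this gives
  gamma(k) - sum_i phi_i gamma(k-i) = c_k,
  c_k = sigma^2 * sum_{j=k..q} theta_j psi_{j-k}   (c_k = 0 for k > q),
using gamma(-m) = gamma(m).
psi-weights needed (psi_j = theta_j + sum_i phi_i psi_{j-i}):
  psi_1 = theta_1 + phi_1 = -0.511 + (0.033) = -0.478
Right-hand sides:
  c_0 = sigma^2 (1 + theta_1 psi_1) = 4 * (1 + (-0.511)(-0.478)) = 4 * 1.244258 = 4.977032
  c_1 = sigma^2 theta_1 = 4 * (-0.511) = -2.044
  c_2 = 0
Equations for k = 0, 1, 2 (AR order 2, c_2 = 0):
  (E0) gamma(0) = phi_1 gamma(1) + phi_2 gamma(2) + c_0
  (E1) gamma(1) = phi_1 gamma(0) + phi_2 gamma(1) + c_1
  (E2) gamma(2) = phi_1 gamma(1) + phi_2 gamma(0)
From (E1): gamma(1) = A gamma(0) + B with
  A = phi_1 / (1 - phi_2) = 0.033 / 1.501 = 0.021985,   B = c_1 / (1 - phi_2) = -2.044 / 1.501 = -1.361759.
Insert (E2) into (E0): gamma(0) (1 - phi_2^2) = phi_1 (1 + phi_2) gamma(1) + c_0.
  phi_1 (1 + phi_2) = (0.033)(0.499) = 0.016467,   1 - phi_2^2 = 0.748999.
Replace gamma(1) by A gamma(0) + B and collect gamma(0):
  gamma(0) [0.748999 - (0.016467)(0.021985)] = (0.016467)(-1.361759) + 4.977032
  gamma(0) * 0.748637 = 4.954608
  gamma(0) = 4.954608 / 0.748637 = 6.618172.
  gamma(1) = A gamma(0) + B = (0.021985)(6.618172) + (-1.361759) = -1.216256.
Therefore gamma(1) = -1.2163 (to 4 decimal places).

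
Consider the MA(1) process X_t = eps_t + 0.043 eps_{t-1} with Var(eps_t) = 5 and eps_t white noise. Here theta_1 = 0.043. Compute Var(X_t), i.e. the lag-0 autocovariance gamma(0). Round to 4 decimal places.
\gamma(0) = 5.0092

For an MA(q) process X_t = eps_t + sum_i theta_i eps_{t-i} with
Var(eps_t) = sigma^2, the variance is
  gamma(0) = sigma^2 * (1 + sum_i theta_i^2).
  sum_i theta_i^2 = (0.043)^2 = 0.001849.
  gamma(0) = 5 * (1 + 0.001849) = 5 * 1.001849 = 5.009245, which rounds to 5.0092.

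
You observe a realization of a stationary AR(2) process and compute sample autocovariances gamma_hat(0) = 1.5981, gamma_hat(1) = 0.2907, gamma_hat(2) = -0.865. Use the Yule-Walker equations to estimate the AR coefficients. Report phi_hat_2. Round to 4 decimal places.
\hat\phi_{2} = -0.5940

The Yule-Walker equations for an AR(p) process read, in matrix form,
  Gamma_p phi = r_p,   with   (Gamma_p)_{ij} = gamma(|i - j|),
                       (r_p)_i = gamma(i),   i,j = 1..p.
Substitute the sample gammas (Toeplitz matrix and right-hand side of size 2):
  Gamma_p = [[1.5981, 0.2907], [0.2907, 1.5981]]
  r_p     = [0.2907, -0.865]
Written out:
  1.5981 phi_1 + 0.2907 phi_2 = 0.2907
  0.2907 phi_1 + 1.5981 phi_2 = -0.865
Solve by Cramer's rule:
  det = gamma(0)^2 - gamma(1)^2 = (1.5981)^2 - (0.2907)^2 = 2.55392361 - 0.08450649 = 2.46941712
  phi_hat_1 = [gamma(1) gamma(0) - gamma(1) gamma(2)] / det = [(0.2907)(1.5981) - (0.2907)(-0.865)] / 2.46941712 = 0.71602317 / 2.46941712 = 0.29
  phi_hat_2 = [gamma(0) gamma(2) - gamma(1)^2] / det = [(1.5981)(-0.865) - (0.2907)^2] / 2.46941712 = -1.46686299 / 2.46941712 = -0.594
So phi_hat = [0.2900, -0.5940].
Therefore phi_hat_2 = -0.5940.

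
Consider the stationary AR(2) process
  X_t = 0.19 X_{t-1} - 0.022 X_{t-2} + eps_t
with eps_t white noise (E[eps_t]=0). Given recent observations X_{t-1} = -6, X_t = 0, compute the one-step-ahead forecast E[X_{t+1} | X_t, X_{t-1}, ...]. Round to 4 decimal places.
E[X_{t+1} \mid \mathcal F_t] = 0.1320

For an AR(p) model X_t = c + sum_i phi_i X_{t-i} + eps_t, the
one-step-ahead conditional mean is
  E[X_{t+1} | X_t, ...] = c + sum_i phi_i X_{t+1-i}.
Substitute known values:
  E[X_{t+1} | ...] = (0.19) * (0) + (-0.022) * (-6)
                   = 0.1320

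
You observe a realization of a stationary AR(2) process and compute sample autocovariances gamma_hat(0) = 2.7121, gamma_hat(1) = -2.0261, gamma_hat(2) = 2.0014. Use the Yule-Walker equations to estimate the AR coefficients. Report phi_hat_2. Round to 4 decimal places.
\hat\phi_{2} = 0.4070

The Yule-Walker equations for an AR(p) process read, in matrix form,
  Gamma_p phi = r_p,   with   (Gamma_p)_{ij} = gamma(|i - j|),
                       (r_p)_i = gamma(i),   i,j = 1..p.
Substitute the sample gammas (Toeplitz matrix and right-hand side of size 2):
  Gamma_p = [[2.7121, -2.0261], [-2.0261, 2.7121]]
  r_p     = [-2.0261, 2.0014]
Written out:
  2.7121 phi_1 - 2.0261 phi_2 = -2.0261
  -2.0261 phi_1 + 2.7121 phi_2 = 2.0014
Solve by Cramer's rule:
  det = gamma(0)^2 - gamma(1)^2 = (2.7121)^2 - (-2.0261)^2 = 7.35548641 - 4.10508121 = 3.2504052
  phi_hat_1 = [gamma(1) gamma(0) - gamma(1) gamma(2)] / det = [(-2.0261)(2.7121) - (-2.0261)(2.0014)] / 3.2504052 = -1.43994927 / 3.2504052 = -0.443
  phi_hat_2 = [gamma(0) gamma(2) - gamma(1)^2] / det = [(2.7121)(2.0014) - (-2.0261)^2] / 3.2504052 = 1.32291573 / 3.2504052 = 0.407
So phi_hat = [-0.4430, 0.4070].
Therefore phi_hat_2 = 0.4070.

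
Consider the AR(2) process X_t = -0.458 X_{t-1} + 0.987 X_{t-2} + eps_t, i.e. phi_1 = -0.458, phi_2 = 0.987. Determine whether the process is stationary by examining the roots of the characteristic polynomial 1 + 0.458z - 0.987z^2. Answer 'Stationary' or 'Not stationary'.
\text{Not stationary}

The AR(p) characteristic polynomial is P(z) = 1 + 0.458z - 0.987z^2.
Stationarity requires all roots to lie outside the unit circle, i.e. |z| > 1 for every root.
Set 1 + (0.458) z + (-0.987) z^2 = 0, i.e. a z^2 + b z + c = 0 with a = -0.987, b = 0.458, c = 1.
Discriminant D = b^2 - 4ac = (0.458)^2 - 4*(-0.987)*1 = 0.209764 - (-3.948) = 4.157764.
D >= 0, so the roots are real: z = (-b +/- sqrt(D)) / (2a) = (-0.458 +/- 2.03906) / (-1.974).
  z_1 = (-0.458 + 2.03906) / (-1.974) = -0.8009,   |z_1| = 0.8009.
  z_2 = (-0.458 - 2.03906) / (-1.974) = 1.265,   |z_2| = 1.265.
Moduli of all roots: 0.8009, 1.2650.
All moduli strictly greater than 1? No.
Verdict: Not stationary.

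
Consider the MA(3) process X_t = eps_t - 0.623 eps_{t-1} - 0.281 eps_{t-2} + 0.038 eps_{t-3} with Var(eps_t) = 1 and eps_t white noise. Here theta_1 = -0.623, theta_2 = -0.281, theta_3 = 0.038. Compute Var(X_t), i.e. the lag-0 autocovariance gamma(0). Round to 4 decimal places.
\gamma(0) = 1.4685

For an MA(q) process X_t = eps_t + sum_i theta_i eps_{t-i} with
Var(eps_t) = sigma^2, the variance is
  gamma(0) = sigma^2 * (1 + sum_i theta_i^2).
  sum_i theta_i^2 = (-0.623)^2 + (-0.281)^2 + (0.038)^2 = 0.388129 + 0.078961 + 0.001444 = 0.468534.
  gamma(0) = 1 * (1 + 0.468534) = 1 * 1.468534 = 1.468534, which rounds to 1.4685.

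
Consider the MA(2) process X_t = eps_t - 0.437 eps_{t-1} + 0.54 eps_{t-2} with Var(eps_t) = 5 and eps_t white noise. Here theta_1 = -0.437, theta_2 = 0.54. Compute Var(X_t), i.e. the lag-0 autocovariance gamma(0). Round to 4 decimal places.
\gamma(0) = 7.4128

For an MA(q) process X_t = eps_t + sum_i theta_i eps_{t-i} with
Var(eps_t) = sigma^2, the variance is
  gamma(0) = sigma^2 * (1 + sum_i theta_i^2).
  sum_i theta_i^2 = (-0.437)^2 + (0.54)^2 = 0.190969 + 0.2916 = 0.482569.
  gamma(0) = 5 * (1 + 0.482569) = 5 * 1.482569 = 7.412845, which rounds to 7.4128.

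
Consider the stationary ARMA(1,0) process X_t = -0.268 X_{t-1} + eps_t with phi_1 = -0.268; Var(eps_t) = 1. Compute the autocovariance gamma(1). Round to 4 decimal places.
\gamma(1) = -0.2887

Multiply the model equation by X_{t-k} and take expectations. With theta_0 = psi_0 = 1 and psi_j the MA(infinity) weights, this gives
  gamma(k) - sum_i phi_i gamma(k-i) = c_k,
  c_k = sigma^2 * sum_{j=k..q} theta_j psi_{j-k}   (c_k = 0 for k > q),
using gamma(-m) = gamma(m).
Pure AR (q = 0): c_0 = sigma^2 = 1, c_k = 0 for k >= 1.
Equations for k = 0 and k = 1 (AR order 1):
  gamma(0) = phi_1 gamma(1) + c_0
  gamma(1) = phi_1 gamma(0) + c_1
Substituting the second into the first: gamma(0) (1 - phi_1^2) = c_0 + phi_1 c_1, so
  gamma(0) = c_0 / (1 - phi_1^2) = 1 / (1 - (-0.268)^2) = 1 / 0.928176 = 1.077382.
  gamma(1) = phi_1 gamma(0) = (-0.268)(1.077382) = -0.288738.
Therefore gamma(1) = -0.2887 (to 4 decimal places).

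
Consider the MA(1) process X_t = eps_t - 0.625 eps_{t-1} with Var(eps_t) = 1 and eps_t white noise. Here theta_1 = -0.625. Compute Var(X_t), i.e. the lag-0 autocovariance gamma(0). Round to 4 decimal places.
\gamma(0) = 1.3906

For an MA(q) process X_t = eps_t + sum_i theta_i eps_{t-i} with
Var(eps_t) = sigma^2, the variance is
  gamma(0) = sigma^2 * (1 + sum_i theta_i^2).
  sum_i theta_i^2 = (-0.625)^2 = 0.390625.
  gamma(0) = 1 * (1 + 0.390625) = 1 * 1.390625 = 1.390625, which rounds to 1.3906.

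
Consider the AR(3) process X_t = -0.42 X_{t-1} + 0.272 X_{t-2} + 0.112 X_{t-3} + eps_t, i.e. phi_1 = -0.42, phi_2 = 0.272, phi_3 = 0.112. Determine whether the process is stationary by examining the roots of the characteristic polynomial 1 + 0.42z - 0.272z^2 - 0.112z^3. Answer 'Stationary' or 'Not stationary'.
\text{Stationary}

The AR(p) characteristic polynomial is P(z) = 1 + 0.42z - 0.272z^2 - 0.112z^3.
Stationarity requires all roots to lie outside the unit circle, i.e. |z| > 1 for every root.
Degree 3: look for a simple real root z0 first, then factor out (1 - z/z0) and solve the remaining quadratic.
Testing z0 = -2.5: P(-2.5) = 1 + (0.42)(-2.5) + (-0.272)(-2.5)^2 + (-0.112)(-2.5)^3
  = 1 + (-1.05) + (-1.7) + (1.75) = 0.  So z_0 = -2.5 is a root, |z_0| = 2.5.
Divide out the factor (1 + 0.4 z) = (1 - z/z0) (since 1/z0 = -0.4):
  P(z) = (1 + 0.4 z)(1 + (0.02) z + (-0.28) z^2)
  [check: z-coef 0.02 - (-0.4) = 0.42; z^2-coef -0.28 - (-0.4)(0.02) = -0.272; z^3-coef -(-0.4)(-0.28) = -0.112.]
Remaining roots from the quadratic factor 1 + (0.02) z + (-0.28) z^2:
  Set 1 + (0.02) z + (-0.28) z^2 = 0, i.e. a z^2 + b z + c = 0 with a = -0.28, b = 0.02, c = 1.
  Discriminant D = b^2 - 4ac = (0.02)^2 - 4*(-0.28)*1 = 0.0004 - (-1.12) = 1.1204.
  D >= 0, so the roots are real: z = (-b +/- sqrt(D)) / (2a) = (-0.02 +/- 1.058489) / (-0.56).
    z_1 = (-0.02 + 1.058489) / (-0.56) = -1.8544,   |z_1| = 1.8544.
    z_2 = (-0.02 - 1.058489) / (-0.56) = 1.9259,   |z_2| = 1.9259.
Moduli of all roots: 2.5000, 1.8544, 1.9259.
All moduli strictly greater than 1? Yes.
Verdict: Stationary.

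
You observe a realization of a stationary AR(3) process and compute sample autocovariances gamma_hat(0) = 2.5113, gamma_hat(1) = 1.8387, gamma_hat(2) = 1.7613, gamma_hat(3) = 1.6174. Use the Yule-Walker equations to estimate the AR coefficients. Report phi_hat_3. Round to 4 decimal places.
\hat\phi_{3} = 0.1300

The Yule-Walker equations for an AR(p) process read, in matrix form,
  Gamma_p phi = r_p,   with   (Gamma_p)_{ij} = gamma(|i - j|),
                       (r_p)_i = gamma(i),   i,j = 1..p.
Substitute the sample gammas (Toeplitz matrix and right-hand side of size 3):
  Gamma_p = [[2.5113, 1.8387, 1.7613], [1.8387, 2.5113, 1.8387], [1.7613, 1.8387, 2.5113]]
  r_p     = [1.8387, 1.7613, 1.6174]
Written out (R1..R3):
  (R1) 2.5113 phi_1 + 1.8387 phi_2 + 1.7613 phi_3 = 1.8387
  (R2) 1.8387 phi_1 + 2.5113 phi_2 + 1.8387 phi_3 = 1.7613
  (R3) 1.7613 phi_1 + 1.8387 phi_2 + 2.5113 phi_3 = 1.6174
Gaussian elimination:
  R2 <- R2 - (1.8387/2.5113) R1 = R2 - (0.732171) R1:  1.165058 phi_2 + 0.549128 phi_3 = 0.415058
  R3 <- R3 - (1.7613/2.5113) R1 = R3 - (0.70135) R1:  0.549128 phi_2 + 1.276012 phi_3 = 0.327828
  R3 <- R3 - (0.549128/1.165058) R2 = R3 - (0.471331) R2:  1.017191 phi_3 = 0.132198
Back-substitution:
  phi_hat_3 = 0.132198 / 1.017191 = 0.129964
  phi_hat_2 = (0.415058 - (0.549128)(0.129964)) / 1.165058 = 0.294999
  phi_hat_1 = (1.8387 - (1.8387)(0.294999) - (1.7613)(0.129964)) / 2.5113 = 0.425031
So phi_hat = [0.4250, 0.2950, 0.1300].
Therefore phi_hat_3 = 0.1300.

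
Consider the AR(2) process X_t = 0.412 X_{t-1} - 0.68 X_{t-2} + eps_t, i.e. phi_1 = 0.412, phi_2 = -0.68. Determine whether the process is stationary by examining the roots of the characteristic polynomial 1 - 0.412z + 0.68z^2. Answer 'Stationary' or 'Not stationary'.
\text{Stationary}

The AR(p) characteristic polynomial is P(z) = 1 - 0.412z + 0.68z^2.
Stationarity requires all roots to lie outside the unit circle, i.e. |z| > 1 for every root.
Set 1 + (-0.412) z + (0.68) z^2 = 0, i.e. a z^2 + b z + c = 0 with a = 0.68, b = -0.412, c = 1.
Discriminant D = b^2 - 4ac = (-0.412)^2 - 4*(0.68)*1 = 0.169744 - (2.72) = -2.550256.
D < 0, so the roots are the complex-conjugate pair z = (-b +/- i sqrt(-D)) / (2a) = 0.3029 +/- 1.1742i.
For a conjugate pair |z|^2 = z * conj(z) = (product of roots) = c/a = 1/(0.68) = 1.470588, so |z| = sqrt(1.470588) = 1.2127 for both roots.
Moduli of all roots: 1.2127, 1.2127.
All moduli strictly greater than 1? Yes.
Verdict: Stationary.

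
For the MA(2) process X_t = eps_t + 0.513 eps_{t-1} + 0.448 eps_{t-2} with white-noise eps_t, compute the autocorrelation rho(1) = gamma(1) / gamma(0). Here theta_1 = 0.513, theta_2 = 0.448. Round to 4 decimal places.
\rho(1) = 0.5074

For an MA(q) process with theta_0 = 1, the autocovariance is
  gamma(k) = sigma^2 * sum_{i=0..q-k} theta_i * theta_{i+k},
and rho(k) = gamma(k) / gamma(0). Sigma^2 cancels.
  numerator   = (1)*(0.513) + (0.513)*(0.448) = 0.742824.
  denominator = (1)^2 + (0.513)^2 + (0.448)^2 = 1.463873.
  rho(1) = 0.742824 / 1.463873 = 0.5074.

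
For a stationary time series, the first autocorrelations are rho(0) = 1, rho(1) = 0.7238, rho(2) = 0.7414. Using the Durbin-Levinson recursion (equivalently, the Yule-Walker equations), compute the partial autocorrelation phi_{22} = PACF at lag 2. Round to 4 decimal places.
\phi_{22} = 0.4569

The PACF at lag k is phi_{kk}, the last component of the solution
to the Yule-Walker system G_k phi = r_k where
  (G_k)_{ij} = rho(|i - j|), (r_k)_i = rho(i), i,j = 1..k.
Equivalently, Durbin-Levinson gives phi_{kk} iteratively:
  phi_{11} = rho(1)
  phi_{kk} = [rho(k) - sum_{j=1..k-1} phi_{k-1,j} rho(k-j)]
            / [1 - sum_{j=1..k-1} phi_{k-1,j} rho(j)],
  phi_{k,j} = phi_{k-1,j} - phi_{kk} phi_{k-1,k-j},  j = 1..k-1.
Step k = 1:
  phi_11 = rho(1) = 0.7238.
Step k = 2:
  phi_22 = [rho(2) - phi_11 rho(1)] / [1 - phi_11 rho(1)] = [0.7414 - (0.7238)(0.7238)] / [1 - (0.7238)(0.7238)]
         = 0.21751356 / 0.47611356 = 0.4569.
Therefore phi_{22} = 0.4569.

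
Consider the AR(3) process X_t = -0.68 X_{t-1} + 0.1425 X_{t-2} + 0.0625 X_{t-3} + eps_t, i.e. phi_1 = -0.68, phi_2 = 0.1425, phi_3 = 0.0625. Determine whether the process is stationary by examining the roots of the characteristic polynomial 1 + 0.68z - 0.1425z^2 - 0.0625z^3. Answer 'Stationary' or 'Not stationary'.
\text{Stationary}

The AR(p) characteristic polynomial is P(z) = 1 + 0.68z - 0.1425z^2 - 0.0625z^3.
Stationarity requires all roots to lie outside the unit circle, i.e. |z| > 1 for every root.
Degree 3: look for a simple real root z0 first, then factor out (1 - z/z0) and solve the remaining quadratic.
Testing z0 = -4: P(-4) = 1 + (0.68)(-4) + (-0.1425)(-4)^2 + (-0.0625)(-4)^3
  = 1 + (-2.72) + (-2.28) + (4) = 0.  So z_0 = -4 is a root, |z_0| = 4.
Divide out the factor (1 + 0.25 z) = (1 - z/z0) (since 1/z0 = -0.25):
  P(z) = (1 + 0.25 z)(1 + (0.43) z + (-0.25) z^2)
  [check: z-coef 0.43 - (-0.25) = 0.68; z^2-coef -0.25 - (-0.25)(0.43) = -0.1425; z^3-coef -(-0.25)(-0.25) = -0.0625.]
Remaining roots from the quadratic factor 1 + (0.43) z + (-0.25) z^2:
  Set 1 + (0.43) z + (-0.25) z^2 = 0, i.e. a z^2 + b z + c = 0 with a = -0.25, b = 0.43, c = 1.
  Discriminant D = b^2 - 4ac = (0.43)^2 - 4*(-0.25)*1 = 0.1849 - (-1) = 1.1849.
  D >= 0, so the roots are real: z = (-b +/- sqrt(D)) / (2a) = (-0.43 +/- 1.088531) / (-0.5).
    z_1 = (-0.43 + 1.088531) / (-0.5) = -1.3171,   |z_1| = 1.3171.
    z_2 = (-0.43 - 1.088531) / (-0.5) = 3.0371,   |z_2| = 3.0371.
Moduli of all roots: 4.0000, 1.3171, 3.0371.
All moduli strictly greater than 1? Yes.
Verdict: Stationary.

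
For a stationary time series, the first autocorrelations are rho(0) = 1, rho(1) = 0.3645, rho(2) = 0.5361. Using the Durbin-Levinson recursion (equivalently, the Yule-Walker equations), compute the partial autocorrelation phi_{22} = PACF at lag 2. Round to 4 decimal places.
\phi_{22} = 0.4650

The PACF at lag k is phi_{kk}, the last component of the solution
to the Yule-Walker system G_k phi = r_k where
  (G_k)_{ij} = rho(|i - j|), (r_k)_i = rho(i), i,j = 1..k.
Equivalently, Durbin-Levinson gives phi_{kk} iteratively:
  phi_{11} = rho(1)
  phi_{kk} = [rho(k) - sum_{j=1..k-1} phi_{k-1,j} rho(k-j)]
            / [1 - sum_{j=1..k-1} phi_{k-1,j} rho(j)],
  phi_{k,j} = phi_{k-1,j} - phi_{kk} phi_{k-1,k-j},  j = 1..k-1.
Step k = 1:
  phi_11 = rho(1) = 0.3645.
Step k = 2:
  phi_22 = [rho(2) - phi_11 rho(1)] / [1 - phi_11 rho(1)] = [0.5361 - (0.3645)(0.3645)] / [1 - (0.3645)(0.3645)]
         = 0.40323975 / 0.86713975 = 0.465.
Therefore phi_{22} = 0.4650.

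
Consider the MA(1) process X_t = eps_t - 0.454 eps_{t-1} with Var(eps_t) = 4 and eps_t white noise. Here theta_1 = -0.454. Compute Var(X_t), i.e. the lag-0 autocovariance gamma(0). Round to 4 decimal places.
\gamma(0) = 4.8245

For an MA(q) process X_t = eps_t + sum_i theta_i eps_{t-i} with
Var(eps_t) = sigma^2, the variance is
  gamma(0) = sigma^2 * (1 + sum_i theta_i^2).
  sum_i theta_i^2 = (-0.454)^2 = 0.206116.
  gamma(0) = 4 * (1 + 0.206116) = 4 * 1.206116 = 4.824464, which rounds to 4.8245.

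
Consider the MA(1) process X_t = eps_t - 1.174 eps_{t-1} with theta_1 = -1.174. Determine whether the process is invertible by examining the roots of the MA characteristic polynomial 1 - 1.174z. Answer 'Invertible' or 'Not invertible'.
\text{Not invertible}

The MA(q) characteristic polynomial is P(z) = 1 - 1.174z.
Invertibility requires all roots to lie outside the unit circle, i.e. |z| > 1 for every root.
This is linear in z: 1 + (-1.174) z = 0  =>  z = -1/(-1.174) = 0.851789,  |z| = 0.851789.
Moduli of all roots: 0.8518.
All moduli strictly greater than 1? No.
Verdict: Not invertible.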